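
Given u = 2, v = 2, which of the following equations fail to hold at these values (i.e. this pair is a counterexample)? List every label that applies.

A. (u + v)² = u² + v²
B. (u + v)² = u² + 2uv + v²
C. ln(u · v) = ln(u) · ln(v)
Evaluating each claim at the given values:
A. LHS = 16, RHS = 8 → fails here (LHS ≠ RHS)
B. LHS = 16, RHS = 16 → holds here (LHS = RHS)
C. LHS = ln(4) ≈ 1.386, RHS = ln(2)² ≈ 0.4805 → fails here (LHS ≠ RHS)

Answer: A, C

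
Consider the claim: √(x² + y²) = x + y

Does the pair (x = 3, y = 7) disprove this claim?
Substituting x = 3, y = 7:
LHS = √(3² + 7²) = √(58) ≈ 7.616
RHS = 3 + 7 = 10

Since LHS ≠ RHS, this pair disproves the claim.

Answer: Yes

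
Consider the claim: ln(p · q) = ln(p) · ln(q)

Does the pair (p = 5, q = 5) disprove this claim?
Substituting p = 5, q = 5:
LHS = ln(5 · 5) = ln(25) ≈ 3.219
RHS = ln(5) · ln(5) = ln(5)² ≈ 2.59

Since LHS ≠ RHS, this pair disproves the claim.

Answer: Yes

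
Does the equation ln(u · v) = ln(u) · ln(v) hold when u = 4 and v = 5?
Substituting u = 4, v = 5:

LHS = ln(4 · 5) = ln(20) ≈ 2.996
RHS = ln(4) · ln(5) ≈ 2.231

LHS ≠ RHS, so the equation does not hold at this point.

Answer: Fails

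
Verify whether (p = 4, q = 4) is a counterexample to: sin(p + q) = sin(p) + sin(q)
Substituting p = 4, q = 4:
LHS = sin(4 + 4) = sin(8) ≈ 0.9894
RHS = sin(4) + sin(4) = 2·sin(4) ≈ -1.514

Since LHS ≠ RHS, this pair disproves the claim.

Answer: Yes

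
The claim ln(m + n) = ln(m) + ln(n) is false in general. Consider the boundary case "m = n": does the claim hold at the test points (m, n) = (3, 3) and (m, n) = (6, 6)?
At (3, 3): LHS = ln(6) ≈ 1.792 ≠ RHS = 2·ln(3) ≈ 2.197
At (6, 6): LHS = ln(12) ≈ 2.485 ≠ RHS = 2·ln(6) ≈ 3.584

Answer: No, fails at both test points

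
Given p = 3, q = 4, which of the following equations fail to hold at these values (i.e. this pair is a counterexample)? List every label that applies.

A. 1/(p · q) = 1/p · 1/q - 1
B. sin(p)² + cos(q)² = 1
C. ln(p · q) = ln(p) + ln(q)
Evaluating each claim at the given values:
A. LHS = 1/12, RHS = -11/12 → fails here (LHS ≠ RHS)
B. LHS = sin(3)² + cos(4)² ≈ 0.4472, RHS = 1 → fails here (LHS ≠ RHS)
C. LHS = ln(12) ≈ 2.485, RHS = ln(3) + ln(4) ≈ 2.485 → holds here (LHS = RHS)

Answer: A, B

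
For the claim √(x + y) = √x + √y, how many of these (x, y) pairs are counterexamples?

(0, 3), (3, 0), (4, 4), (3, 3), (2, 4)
3

Testing each pair:
(0, 3): LHS = √(3) ≈ 1.732, RHS = √(3) ≈ 1.732 → satisfies claim
(3, 0): LHS = √(3) ≈ 1.732, RHS = √(3) ≈ 1.732 → satisfies claim
(4, 4): LHS = 2·√(2) ≈ 2.828, RHS = 4 → counterexample
(3, 3): LHS = √(6) ≈ 2.449, RHS = 2·√(3) ≈ 3.464 → counterexample
(2, 4): LHS = √(6) ≈ 2.449, RHS = √(2) + 2 ≈ 3.414 → counterexample

That makes 3 counterexamples.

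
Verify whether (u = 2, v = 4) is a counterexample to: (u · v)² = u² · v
Yes

Substituting u = 2, v = 4:
LHS = (2 · 4)² = 64
RHS = 2² · 4 = 16

Since LHS ≠ RHS, this pair disproves the claim.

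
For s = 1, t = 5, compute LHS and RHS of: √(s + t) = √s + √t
LHS = √(1 + 5) = √(6) ≈ 2.449
RHS = √1 + √5 = 1 + √(5) ≈ 3.236

LHS ≠ RHS (they differ by about 0.7866), so the equation does not hold here.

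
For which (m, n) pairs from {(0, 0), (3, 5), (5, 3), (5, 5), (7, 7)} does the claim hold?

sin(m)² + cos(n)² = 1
Testing each pair:
(0, 0): LHS = 1, RHS = 1 → holds
(3, 5): LHS = sin(3)² + cos(5)² ≈ 0.1004, RHS = 1 → fails
(5, 3): LHS = sin(5)² + cos(3)² ≈ 1.9, RHS = 1 → fails
(5, 5): LHS = cos(5)² + sin(5)² = 1, RHS = 1 → holds
(7, 7): LHS = sin(7)² + cos(7)² = 1, RHS = 1 → holds

3 of 5 pairs satisfy the claim.

Answer: (0, 0), (5, 5), (7, 7)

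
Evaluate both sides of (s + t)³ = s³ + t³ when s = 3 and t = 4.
LHS = (3 + 4)³ = 343
RHS = 3³ + 4³ = 91

LHS ≠ RHS, so the equation does not hold here.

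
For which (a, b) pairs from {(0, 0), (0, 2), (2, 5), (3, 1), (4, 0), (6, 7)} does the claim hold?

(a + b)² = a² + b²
Testing each pair:
(0, 0): LHS = 0, RHS = 0 → holds
(0, 2): LHS = 4, RHS = 4 → holds
(2, 5): LHS = 49, RHS = 29 → fails
(3, 1): LHS = 16, RHS = 10 → fails
(4, 0): LHS = 16, RHS = 16 → holds
(6, 7): LHS = 169, RHS = 85 → fails

3 of 6 pairs satisfy the claim.

Answer: (0, 0), (0, 2), (4, 0)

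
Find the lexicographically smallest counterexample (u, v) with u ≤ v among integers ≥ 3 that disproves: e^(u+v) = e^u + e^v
(u, v) = (3, 3)

Substituting (3, 3) into the claim:
LHS = e^(3+3) = e^6 ≈ 403.4
RHS = e^3 + e^3 = 2·e^3 ≈ 40.17

Since LHS ≠ RHS, this pair disproves the claim, and no lexicographically smaller pair (u ≤ v, integers ≥ 3) does.

For instance (5, 9) is also a counterexample (LHS = e^14 ≈ 1202604.3, RHS = e^5 + e^9 ≈ 8251), but it's lexicographically larger.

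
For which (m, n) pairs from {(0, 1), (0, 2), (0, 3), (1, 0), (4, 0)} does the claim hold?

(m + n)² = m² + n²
Testing each pair:
(0, 1): LHS = 1, RHS = 1 → holds
(0, 2): LHS = 4, RHS = 4 → holds
(0, 3): LHS = 9, RHS = 9 → holds
(1, 0): LHS = 1, RHS = 1 → holds
(4, 0): LHS = 16, RHS = 16 → holds

Every pair satisfies the claim.

Answer: All pairs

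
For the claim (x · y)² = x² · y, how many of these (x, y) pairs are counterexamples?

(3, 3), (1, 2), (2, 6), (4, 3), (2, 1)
4

Testing each pair:
(3, 3): LHS = 81, RHS = 27 → counterexample
(1, 2): LHS = 4, RHS = 2 → counterexample
(2, 6): LHS = 144, RHS = 24 → counterexample
(4, 3): LHS = 144, RHS = 48 → counterexample
(2, 1): LHS = 4, RHS = 4 → satisfies claim

That makes 4 counterexamples.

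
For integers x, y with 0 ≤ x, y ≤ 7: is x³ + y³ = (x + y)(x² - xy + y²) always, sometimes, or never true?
Always true

The identity holds for every pair in the range. For instance at (x, y) = (2, 7): both sides equal 351.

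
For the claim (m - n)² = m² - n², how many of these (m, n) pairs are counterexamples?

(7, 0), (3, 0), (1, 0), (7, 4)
Testing each pair:
(7, 0): LHS = 49, RHS = 49 → satisfies claim
(3, 0): LHS = 9, RHS = 9 → satisfies claim
(1, 0): LHS = 1, RHS = 1 → satisfies claim
(7, 4): LHS = 9, RHS = 33 → counterexample

That makes 1 counterexample.

Answer: 1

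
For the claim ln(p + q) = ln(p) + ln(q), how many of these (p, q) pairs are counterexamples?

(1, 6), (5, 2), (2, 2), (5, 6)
3

Testing each pair:
(1, 6): LHS = ln(7) ≈ 1.946, RHS = ln(6) ≈ 1.792 → counterexample
(5, 2): LHS = ln(7) ≈ 1.946, RHS = ln(2) + ln(5) ≈ 2.303 → counterexample
(2, 2): LHS = ln(4) ≈ 1.386, RHS = 2·ln(2) ≈ 1.386 → satisfies claim
(5, 6): LHS = ln(11) ≈ 2.398, RHS = ln(5) + ln(6) ≈ 3.401 → counterexample

That makes 3 counterexamples.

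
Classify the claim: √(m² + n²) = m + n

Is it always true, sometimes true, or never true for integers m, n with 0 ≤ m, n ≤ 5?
It holds at (m, n) = (5, 0) (both sides equal 5), but fails at (m, n) = (3, 4) (LHS = 5, RHS = 7).

Answer: Sometimes true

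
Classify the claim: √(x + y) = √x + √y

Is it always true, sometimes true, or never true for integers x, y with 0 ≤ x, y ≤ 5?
Sometimes true

It holds at (x, y) = (3, 0) (both sides equal √(3) ≈ 1.732), but fails at (x, y) = (2, 4) (LHS = √(6) ≈ 2.449, RHS = √(2) + 2 ≈ 3.414).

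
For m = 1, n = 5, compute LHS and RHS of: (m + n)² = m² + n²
LHS = (1 + 5)² = 36
RHS = 1² + 5² = 26

LHS ≠ RHS, so the equation does not hold here.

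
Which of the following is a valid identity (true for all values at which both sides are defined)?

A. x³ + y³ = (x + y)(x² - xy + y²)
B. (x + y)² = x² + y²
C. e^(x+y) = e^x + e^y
A: holds — e.g. at (2, 5), both sides equal 133.
B: fails at (2, 2) — LHS = 16, RHS = 8.
C: fails at (6, 7) — LHS = e^13 ≈ 442413.4, RHS = e^6 + e^7 ≈ 1500.

Answer: A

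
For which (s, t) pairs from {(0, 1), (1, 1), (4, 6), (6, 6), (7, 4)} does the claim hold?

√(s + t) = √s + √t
Testing each pair:
(0, 1): LHS = 1, RHS = 1 → holds
(1, 1): LHS = √(2) ≈ 1.414, RHS = 2 → fails
(4, 6): LHS = √(10) ≈ 3.162, RHS = 2 + √(6) ≈ 4.449 → fails
(6, 6): LHS = 2·√(3) ≈ 3.464, RHS = 2·√(6) ≈ 4.899 → fails
(7, 4): LHS = √(11) ≈ 3.317, RHS = 2 + √(7) ≈ 4.646 → fails

1 of 5 pairs satisfies the claim.

Answer: (0, 1)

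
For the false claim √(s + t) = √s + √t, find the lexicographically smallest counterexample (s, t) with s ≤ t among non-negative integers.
Substituting (1, 1) into the claim:
LHS = √(1 + 1) = √(2) ≈ 1.414
RHS = √1 + √1 = 2

Since LHS ≠ RHS, this pair disproves the claim, and no lexicographically smaller pair (s ≤ t, non-negative integers) does.

For instance (6, 6) is also a counterexample (LHS = 2·√(3) ≈ 3.464, RHS = 2·√(6) ≈ 4.899), but it's lexicographically larger.

Answer: (s, t) = (1, 1)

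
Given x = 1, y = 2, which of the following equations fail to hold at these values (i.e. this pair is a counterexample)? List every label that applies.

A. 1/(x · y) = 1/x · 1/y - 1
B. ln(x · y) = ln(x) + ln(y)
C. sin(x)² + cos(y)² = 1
Evaluating each claim at the given values:
A. LHS = 1/2, RHS = -1/2 → fails here (LHS ≠ RHS)
B. LHS = ln(2) ≈ 0.6931, RHS = ln(2) ≈ 0.6931 → holds here (LHS = RHS)
C. LHS = cos(2)² + sin(1)² ≈ 0.8813, RHS = 1 → fails here (LHS ≠ RHS)

Answer: A, C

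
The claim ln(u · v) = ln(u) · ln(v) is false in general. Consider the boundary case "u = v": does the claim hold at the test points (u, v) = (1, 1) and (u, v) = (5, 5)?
Only at (1, 1)

At (1, 1): LHS = 0, RHS = 0 → equal
At (5, 5): LHS = ln(25) ≈ 3.219 ≠ RHS = ln(5)² ≈ 2.59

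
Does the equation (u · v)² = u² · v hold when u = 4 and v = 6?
Fails

Substituting u = 4, v = 6:

LHS = (4 · 6)² = 576
RHS = 4² · 6 = 96

LHS ≠ RHS, so the equation does not hold at this point.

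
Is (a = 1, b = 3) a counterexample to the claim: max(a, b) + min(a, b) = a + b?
Substituting a = 1, b = 3:
LHS = max(1, 3) + min(1, 3) = 4
RHS = 1 + 3 = 4

The sides agree, so this pair does not disprove the claim.

Answer: No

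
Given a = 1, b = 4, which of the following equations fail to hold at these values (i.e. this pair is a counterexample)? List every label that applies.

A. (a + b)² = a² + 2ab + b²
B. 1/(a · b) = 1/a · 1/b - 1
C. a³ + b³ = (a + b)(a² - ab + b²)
Evaluating each claim at the given values:
A. LHS = 25, RHS = 25 → holds here (LHS = RHS)
B. LHS = 1/4, RHS = -3/4 → fails here (LHS ≠ RHS)
C. LHS = 65, RHS = 65 → holds here (LHS = RHS)

Answer: B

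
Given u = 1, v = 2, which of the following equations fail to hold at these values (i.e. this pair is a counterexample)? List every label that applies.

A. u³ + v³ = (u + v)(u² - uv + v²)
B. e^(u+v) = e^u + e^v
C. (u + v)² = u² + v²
B, C

Evaluating each claim at the given values:
A. LHS = 9, RHS = 9 → holds here (LHS = RHS)
B. LHS = e^3 ≈ 20.09, RHS = e + e^2 ≈ 10.11 → fails here (LHS ≠ RHS)
C. LHS = 9, RHS = 5 → fails here (LHS ≠ RHS)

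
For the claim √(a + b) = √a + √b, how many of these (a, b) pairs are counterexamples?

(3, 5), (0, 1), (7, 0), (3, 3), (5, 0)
2

Testing each pair:
(3, 5): LHS = 2·√(2) ≈ 2.828, RHS = √(3) + √(5) ≈ 3.968 → counterexample
(0, 1): LHS = 1, RHS = 1 → satisfies claim
(7, 0): LHS = √(7) ≈ 2.646, RHS = √(7) ≈ 2.646 → satisfies claim
(3, 3): LHS = √(6) ≈ 2.449, RHS = 2·√(3) ≈ 3.464 → counterexample
(5, 0): LHS = √(5) ≈ 2.236, RHS = √(5) ≈ 2.236 → satisfies claim

That makes 2 counterexamples.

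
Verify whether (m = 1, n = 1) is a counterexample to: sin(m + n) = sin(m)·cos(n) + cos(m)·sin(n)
No

Substituting m = 1, n = 1:
LHS = sin(1 + 1) = sin(2) ≈ 0.9093
RHS = sin(1)·cos(1) + cos(1)·sin(1) = 2·sin(1)·cos(1) ≈ 0.9093

The sides agree, so this pair does not disprove the claim.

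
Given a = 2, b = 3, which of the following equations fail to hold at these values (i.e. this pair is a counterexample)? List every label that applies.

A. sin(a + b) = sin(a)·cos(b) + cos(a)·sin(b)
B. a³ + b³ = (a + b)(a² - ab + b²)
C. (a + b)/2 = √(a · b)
C

Evaluating each claim at the given values:
A. LHS = sin(5) ≈ -0.9589, RHS = sin(2)·cos(3) + sin(3)·cos(2) ≈ -0.9589 → holds here (LHS = RHS)
B. LHS = 35, RHS = 35 → holds here (LHS = RHS)
C. LHS = 5/2, RHS = √(6) ≈ 2.449 → fails here (LHS ≠ RHS)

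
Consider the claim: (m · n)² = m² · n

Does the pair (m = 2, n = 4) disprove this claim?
Substituting m = 2, n = 4:
LHS = (2 · 4)² = 64
RHS = 2² · 4 = 16

Since LHS ≠ RHS, this pair disproves the claim.

Answer: Yes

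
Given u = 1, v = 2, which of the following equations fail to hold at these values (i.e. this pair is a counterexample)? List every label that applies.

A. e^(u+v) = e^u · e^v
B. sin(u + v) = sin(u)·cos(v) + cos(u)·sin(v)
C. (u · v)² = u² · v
Evaluating each claim at the given values:
A. LHS = e^3 ≈ 20.09, RHS = e^3 ≈ 20.09 → holds here (LHS = RHS)
B. LHS = sin(3) ≈ 0.1411, RHS = sin(1)·cos(2) + sin(2)·cos(1) ≈ 0.1411 → holds here (LHS = RHS)
C. LHS = 4, RHS = 2 → fails here (LHS ≠ RHS)

Answer: C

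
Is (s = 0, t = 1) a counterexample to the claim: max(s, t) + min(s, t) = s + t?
Substituting s = 0, t = 1:
LHS = max(0, 1) + min(0, 1) = 1
RHS = 0 + 1 = 1

The sides agree, so this pair does not disprove the claim.

Answer: No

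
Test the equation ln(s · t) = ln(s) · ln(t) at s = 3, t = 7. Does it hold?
Fails

Substituting s = 3, t = 7:

LHS = ln(3 · 7) = ln(21) ≈ 3.045
RHS = ln(3) · ln(7) ≈ 2.138

LHS ≠ RHS, so the equation does not hold at this point.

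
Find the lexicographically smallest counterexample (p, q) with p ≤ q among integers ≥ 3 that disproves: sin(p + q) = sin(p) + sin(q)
Substituting (3, 3) into the claim:
LHS = sin(3 + 3) = sin(6) ≈ -0.2794
RHS = sin(3) + sin(3) = 2·sin(3) ≈ 0.2822

Since LHS ≠ RHS, this pair disproves the claim, and no lexicographically smaller pair (p ≤ q, integers ≥ 3) does.

For instance (3, 10) is also a counterexample (LHS = sin(13) ≈ 0.4202, RHS = sin(10) + sin(3) ≈ -0.4029), but it's lexicographically larger.

Answer: (p, q) = (3, 3)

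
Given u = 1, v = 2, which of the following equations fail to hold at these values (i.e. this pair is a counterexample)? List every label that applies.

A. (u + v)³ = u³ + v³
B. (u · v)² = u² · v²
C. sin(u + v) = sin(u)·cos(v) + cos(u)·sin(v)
A

Evaluating each claim at the given values:
A. LHS = 27, RHS = 9 → fails here (LHS ≠ RHS)
B. LHS = 4, RHS = 4 → holds here (LHS = RHS)
C. LHS = sin(3) ≈ 0.1411, RHS = sin(1)·cos(2) + sin(2)·cos(1) ≈ 0.1411 → holds here (LHS = RHS)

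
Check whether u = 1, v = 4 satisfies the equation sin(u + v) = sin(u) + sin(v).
Fails

Substituting u = 1, v = 4:

LHS = sin(1 + 4) = sin(5) ≈ -0.9589
RHS = sin(1) + sin(4) ≈ 0.08467

LHS ≠ RHS, so the equation does not hold at this point.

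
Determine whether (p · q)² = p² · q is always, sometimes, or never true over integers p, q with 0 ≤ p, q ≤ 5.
It holds at (p, q) = (5, 0) (both sides equal 0), but fails at (p, q) = (5, 2) (LHS = 100, RHS = 50).

Answer: Sometimes true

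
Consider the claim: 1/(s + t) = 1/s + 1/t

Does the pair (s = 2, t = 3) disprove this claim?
Substituting s = 2, t = 3:
LHS = 1/(2 + 3) = 1/5
RHS = 1/2 + 1/3 = 5/6

Since LHS ≠ RHS, this pair disproves the claim.

Answer: Yes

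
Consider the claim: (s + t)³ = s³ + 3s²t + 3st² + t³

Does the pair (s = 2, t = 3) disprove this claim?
No

Substituting s = 2, t = 3:
LHS = (2 + 3)³ = 125
RHS = 2³ + 3·2²·3 + 3·2·3² + 3³ = 125

The sides agree, so this pair does not disprove the claim.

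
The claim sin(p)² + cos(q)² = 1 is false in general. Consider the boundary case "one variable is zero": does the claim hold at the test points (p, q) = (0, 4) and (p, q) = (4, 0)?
At (0, 4): LHS = cos(4)² ≈ 0.4272 ≠ RHS = 1
At (4, 0): LHS = sin(4)² + 1 ≈ 1.573 ≠ RHS = 1

Answer: No, fails at both test points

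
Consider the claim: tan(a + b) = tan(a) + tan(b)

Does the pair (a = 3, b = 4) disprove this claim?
Yes

Substituting a = 3, b = 4:
LHS = tan(3 + 4) = tan(7) ≈ 0.8714
RHS = tan(3) + tan(4) ≈ 1.015

Since LHS ≠ RHS, this pair disproves the claim.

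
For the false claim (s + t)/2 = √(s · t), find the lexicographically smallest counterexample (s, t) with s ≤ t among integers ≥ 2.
Substituting (2, 3) into the claim:
LHS = (2 + 3)/2 = 5/2
RHS = √(2 · 3) = √(6) ≈ 2.449

Since LHS ≠ RHS, this pair disproves the claim, and no lexicographically smaller pair (s ≤ t, integers ≥ 2) does.

For instance (5, 7) is also a counterexample (LHS = 6, RHS = √(35) ≈ 5.916), but it's lexicographically larger.

Answer: (s, t) = (2, 3)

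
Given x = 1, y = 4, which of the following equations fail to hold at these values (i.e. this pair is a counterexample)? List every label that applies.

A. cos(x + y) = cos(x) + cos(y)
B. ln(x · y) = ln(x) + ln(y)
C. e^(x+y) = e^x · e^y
Evaluating each claim at the given values:
A. LHS = cos(5) ≈ 0.2837, RHS = cos(4) + cos(1) ≈ -0.1133 → fails here (LHS ≠ RHS)
B. LHS = ln(4) ≈ 1.386, RHS = ln(4) ≈ 1.386 → holds here (LHS = RHS)
C. LHS = e^5 ≈ 148.4, RHS = e^5 ≈ 148.4 → holds here (LHS = RHS)

Answer: A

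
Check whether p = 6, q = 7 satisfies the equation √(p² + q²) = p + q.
Fails

Substituting p = 6, q = 7:

LHS = √(6² + 7²) = √(85) ≈ 9.22
RHS = 6 + 7 = 13

LHS ≠ RHS, so the equation does not hold at this point.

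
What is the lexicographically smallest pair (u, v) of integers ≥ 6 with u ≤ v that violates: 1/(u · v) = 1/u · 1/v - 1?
(u, v) = (6, 6)

Substituting (6, 6) into the claim:
LHS = 1/(6 · 6) = 1/36
RHS = 1/6 · 1/6 - 1 = -35/36

Since LHS ≠ RHS, this pair disproves the claim, and no lexicographically smaller pair (u ≤ v, integers ≥ 6) does.

For instance (8, 8) is also a counterexample (LHS = 1/64, RHS = -63/64), but it's lexicographically larger.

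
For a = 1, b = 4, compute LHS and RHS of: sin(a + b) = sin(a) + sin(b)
LHS = sin(1 + 4) = sin(5) ≈ -0.9589
RHS = sin(1) + sin(4) ≈ 0.08467

LHS ≠ RHS (they differ by about 1.044), so the equation does not hold here.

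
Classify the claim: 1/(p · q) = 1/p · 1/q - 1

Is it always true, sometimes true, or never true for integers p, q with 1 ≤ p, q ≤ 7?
The claim fails for every pair in the range. For instance at (p, q) = (3, 7): LHS = 1/21, RHS = -20/21.

Answer: Never true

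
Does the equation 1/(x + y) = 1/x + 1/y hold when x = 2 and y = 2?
Fails

Substituting x = 2, y = 2:

LHS = 1/(2 + 2) = 1/4
RHS = 1/2 + 1/2 = 1

LHS ≠ RHS, so the equation does not hold at this point.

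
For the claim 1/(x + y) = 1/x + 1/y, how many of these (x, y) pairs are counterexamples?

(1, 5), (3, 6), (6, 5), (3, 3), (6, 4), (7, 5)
Testing each pair:
(1, 5): LHS = 1/6, RHS = 6/5 → counterexample
(3, 6): LHS = 1/9, RHS = 1/2 → counterexample
(6, 5): LHS = 1/11, RHS = 11/30 → counterexample
(3, 3): LHS = 1/6, RHS = 2/3 → counterexample
(6, 4): LHS = 1/10, RHS = 5/12 → counterexample
(7, 5): LHS = 1/12, RHS = 12/35 → counterexample

That makes 6 counterexamples.

Answer: 6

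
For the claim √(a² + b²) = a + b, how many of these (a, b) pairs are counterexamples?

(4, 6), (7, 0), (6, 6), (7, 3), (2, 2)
4

Testing each pair:
(4, 6): LHS = 2·√(13) ≈ 7.211, RHS = 10 → counterexample
(7, 0): LHS = 7, RHS = 7 → satisfies claim
(6, 6): LHS = 6·√(2) ≈ 8.485, RHS = 12 → counterexample
(7, 3): LHS = √(58) ≈ 7.616, RHS = 10 → counterexample
(2, 2): LHS = 2·√(2) ≈ 2.828, RHS = 4 → counterexample

That makes 4 counterexamples.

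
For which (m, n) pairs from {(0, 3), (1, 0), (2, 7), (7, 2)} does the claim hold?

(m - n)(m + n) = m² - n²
All pairs

Testing each pair:
(0, 3): LHS = -9, RHS = -9 → holds
(1, 0): LHS = 1, RHS = 1 → holds
(2, 7): LHS = -45, RHS = -45 → holds
(7, 2): LHS = 45, RHS = 45 → holds

Every pair satisfies the claim.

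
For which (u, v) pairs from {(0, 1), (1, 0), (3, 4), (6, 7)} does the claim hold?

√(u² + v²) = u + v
(0, 1), (1, 0)

Testing each pair:
(0, 1): LHS = 1, RHS = 1 → holds
(1, 0): LHS = 1, RHS = 1 → holds
(3, 4): LHS = 5, RHS = 7 → fails
(6, 7): LHS = √(85) ≈ 9.22, RHS = 13 → fails

2 of 4 pairs satisfy the claim.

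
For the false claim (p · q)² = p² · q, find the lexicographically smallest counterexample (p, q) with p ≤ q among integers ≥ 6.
(p, q) = (6, 6)

Substituting (6, 6) into the claim:
LHS = (6 · 6)² = 1296
RHS = 6² · 6 = 216

Since LHS ≠ RHS, this pair disproves the claim, and no lexicographically smaller pair (p ≤ q, integers ≥ 6) does.

For instance (8, 11) is also a counterexample (LHS = 7744, RHS = 704), but it's lexicographically larger.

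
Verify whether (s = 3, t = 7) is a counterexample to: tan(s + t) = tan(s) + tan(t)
Yes

Substituting s = 3, t = 7:
LHS = tan(3 + 7) = tan(10) ≈ 0.6484
RHS = tan(3) + tan(7) ≈ 0.7289

Since LHS ≠ RHS, this pair disproves the claim.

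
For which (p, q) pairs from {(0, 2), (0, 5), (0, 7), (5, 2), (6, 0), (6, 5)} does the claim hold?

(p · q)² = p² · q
(0, 2), (0, 5), (0, 7), (6, 0)

Testing each pair:
(0, 2): LHS = 0, RHS = 0 → holds
(0, 5): LHS = 0, RHS = 0 → holds
(0, 7): LHS = 0, RHS = 0 → holds
(5, 2): LHS = 100, RHS = 50 → fails
(6, 0): LHS = 0, RHS = 0 → holds
(6, 5): LHS = 900, RHS = 180 → fails

4 of 6 pairs satisfy the claim.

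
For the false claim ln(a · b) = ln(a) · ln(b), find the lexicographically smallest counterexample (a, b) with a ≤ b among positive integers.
(a, b) = (1, 2)

Substituting (1, 2) into the claim:
LHS = ln(1 · 2) = ln(2) ≈ 0.6931
RHS = ln(1) · ln(2) = 0

Since LHS ≠ RHS, this pair disproves the claim, and no lexicographically smaller pair (a ≤ b, positive integers) does.

For instance (2, 7) is also a counterexample (LHS = ln(14) ≈ 2.639, RHS = ln(2)·ln(7) ≈ 1.349), but it's lexicographically larger.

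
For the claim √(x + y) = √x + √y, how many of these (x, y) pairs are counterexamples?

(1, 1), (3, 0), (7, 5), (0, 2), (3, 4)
3

Testing each pair:
(1, 1): LHS = √(2) ≈ 1.414, RHS = 2 → counterexample
(3, 0): LHS = √(3) ≈ 1.732, RHS = √(3) ≈ 1.732 → satisfies claim
(7, 5): LHS = 2·√(3) ≈ 3.464, RHS = √(5) + √(7) ≈ 4.882 → counterexample
(0, 2): LHS = √(2) ≈ 1.414, RHS = √(2) ≈ 1.414 → satisfies claim
(3, 4): LHS = √(7) ≈ 2.646, RHS = √(3) + 2 ≈ 3.732 → counterexample

That makes 3 counterexamples.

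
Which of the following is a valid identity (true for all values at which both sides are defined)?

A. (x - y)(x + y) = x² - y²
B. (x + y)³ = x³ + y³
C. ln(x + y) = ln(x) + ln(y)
A: holds — e.g. at (2, 4), both sides equal -12.
B: fails at (2, 7) — LHS = 729, RHS = 351.
C: fails at (3, 7) — LHS = ln(10) ≈ 2.303, RHS = ln(3) + ln(7) ≈ 3.045.

Answer: A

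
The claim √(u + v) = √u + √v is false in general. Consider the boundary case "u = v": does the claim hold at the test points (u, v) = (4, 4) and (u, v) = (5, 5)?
No, fails at both test points

At (4, 4): LHS = 2·√(2) ≈ 2.828 ≠ RHS = 4
At (5, 5): LHS = √(10) ≈ 3.162 ≠ RHS = 2·√(5) ≈ 4.472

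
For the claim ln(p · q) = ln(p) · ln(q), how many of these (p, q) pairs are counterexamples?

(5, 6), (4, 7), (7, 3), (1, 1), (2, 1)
Testing each pair:
(5, 6): LHS = ln(30) ≈ 3.401, RHS = ln(5)·ln(6) ≈ 2.884 → counterexample
(4, 7): LHS = ln(28) ≈ 3.332, RHS = ln(4)·ln(7) ≈ 2.698 → counterexample
(7, 3): LHS = ln(21) ≈ 3.045, RHS = ln(3)·ln(7) ≈ 2.138 → counterexample
(1, 1): LHS = 0, RHS = 0 → satisfies claim
(2, 1): LHS = ln(2) ≈ 0.6931, RHS = 0 → counterexample

That makes 4 counterexamples.

Answer: 4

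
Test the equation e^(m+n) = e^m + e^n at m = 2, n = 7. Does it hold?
Fails

Substituting m = 2, n = 7:

LHS = e^(2+7) = e^9 ≈ 8103
RHS = e^2 + e^7 ≈ 1104

LHS ≠ RHS, so the equation does not hold at this point.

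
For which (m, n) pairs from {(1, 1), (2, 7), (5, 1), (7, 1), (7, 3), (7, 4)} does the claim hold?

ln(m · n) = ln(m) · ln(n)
Testing each pair:
(1, 1): LHS = 0, RHS = 0 → holds
(2, 7): LHS = ln(14) ≈ 2.639, RHS = ln(2)·ln(7) ≈ 1.349 → fails
(5, 1): LHS = ln(5) ≈ 1.609, RHS = 0 → fails
(7, 1): LHS = ln(7) ≈ 1.946, RHS = 0 → fails
(7, 3): LHS = ln(21) ≈ 3.045, RHS = ln(3)·ln(7) ≈ 2.138 → fails
(7, 4): LHS = ln(28) ≈ 3.332, RHS = ln(4)·ln(7) ≈ 2.698 → fails

1 of 6 pairs satisfies the claim.

Answer: (1, 1)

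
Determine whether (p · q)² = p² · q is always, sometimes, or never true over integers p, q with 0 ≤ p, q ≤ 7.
Sometimes true

It holds at (p, q) = (0, 5) (both sides equal 0), but fails at (p, q) = (2, 5) (LHS = 100, RHS = 20).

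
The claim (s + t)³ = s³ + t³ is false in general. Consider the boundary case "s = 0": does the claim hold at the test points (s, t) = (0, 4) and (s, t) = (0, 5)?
At (0, 4): LHS = 64, RHS = 64 → equal
At (0, 5): LHS = 125, RHS = 125 → equal

So the claim does hold at both of these boundary points, even though it is not an identity.

Answer: Yes, holds at both test points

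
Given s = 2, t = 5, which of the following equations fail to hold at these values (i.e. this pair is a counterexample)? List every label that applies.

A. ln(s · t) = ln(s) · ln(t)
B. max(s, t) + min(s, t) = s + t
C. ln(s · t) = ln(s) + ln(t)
Evaluating each claim at the given values:
A. LHS = ln(10) ≈ 2.303, RHS = ln(2)·ln(5) ≈ 1.116 → fails here (LHS ≠ RHS)
B. LHS = 7, RHS = 7 → holds here (LHS = RHS)
C. LHS = ln(10) ≈ 2.303, RHS = ln(2) + ln(5) ≈ 2.303 → holds here (LHS = RHS)

Answer: A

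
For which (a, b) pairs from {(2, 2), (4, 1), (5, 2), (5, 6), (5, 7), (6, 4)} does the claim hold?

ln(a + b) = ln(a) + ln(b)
(2, 2)

Testing each pair:
(2, 2): LHS = ln(4) ≈ 1.386, RHS = 2·ln(2) ≈ 1.386 → holds
(4, 1): LHS = ln(5) ≈ 1.609, RHS = ln(4) ≈ 1.386 → fails
(5, 2): LHS = ln(7) ≈ 1.946, RHS = ln(2) + ln(5) ≈ 2.303 → fails
(5, 6): LHS = ln(11) ≈ 2.398, RHS = ln(5) + ln(6) ≈ 3.401 → fails
(5, 7): LHS = ln(12) ≈ 2.485, RHS = ln(5) + ln(7) ≈ 3.555 → fails
(6, 4): LHS = ln(10) ≈ 2.303, RHS = ln(4) + ln(6) ≈ 3.178 → fails

1 of 6 pairs satisfies the claim.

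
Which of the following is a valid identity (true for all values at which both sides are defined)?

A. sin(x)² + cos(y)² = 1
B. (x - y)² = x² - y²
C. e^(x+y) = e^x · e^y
A: fails at (3, 4) — LHS = sin(3)² + cos(4)² ≈ 0.4472, RHS = 1.
B: fails at (3, 7) — LHS = 16, RHS = -40.
C: holds — e.g. at (1, 1), both sides equal e^2 ≈ 7.389.

Answer: C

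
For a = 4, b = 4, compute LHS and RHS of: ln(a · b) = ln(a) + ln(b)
LHS = ln(4 · 4) = ln(16) ≈ 2.773
RHS = ln(4) + ln(4) = 2·ln(4) ≈ 2.773

LHS = RHS: the two sides agree.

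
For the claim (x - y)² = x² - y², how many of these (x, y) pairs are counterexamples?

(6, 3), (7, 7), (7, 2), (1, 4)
Testing each pair:
(6, 3): LHS = 9, RHS = 27 → counterexample
(7, 7): LHS = 0, RHS = 0 → satisfies claim
(7, 2): LHS = 25, RHS = 45 → counterexample
(1, 4): LHS = 9, RHS = -15 → counterexample

That makes 3 counterexamples.

Answer: 3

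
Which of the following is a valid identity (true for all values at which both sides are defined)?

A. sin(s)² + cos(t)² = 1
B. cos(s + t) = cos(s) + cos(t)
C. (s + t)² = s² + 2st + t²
C

A: fails at (1, 2) — LHS = cos(2)² + sin(1)² ≈ 0.8813, RHS = 1.
B: fails at (3, 3) — LHS = cos(6) ≈ 0.9602, RHS = 2·cos(3) ≈ -1.98.
C: holds — e.g. at (2, 3), both sides equal 25.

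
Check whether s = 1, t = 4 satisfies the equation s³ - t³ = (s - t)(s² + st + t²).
Holds

Substituting s = 1, t = 4:

LHS = 1³ - 4³ = -63
RHS = (1 - 4)(1² + 1·4 + 4²) = -63

LHS = RHS, so the equation holds at this point.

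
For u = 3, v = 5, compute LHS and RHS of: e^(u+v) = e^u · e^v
LHS = e^(3+5) = e^8 ≈ 2981
RHS = e^3 · e^5 = e^8 ≈ 2981

LHS = RHS: the two sides agree.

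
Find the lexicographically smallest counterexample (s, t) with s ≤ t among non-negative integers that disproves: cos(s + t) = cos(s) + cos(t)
(s, t) = (0, 0)

Substituting (0, 0) into the claim:
LHS = cos(0 + 0) = 1
RHS = cos(0) + cos(0) = 2

Since LHS ≠ RHS, this pair disproves the claim, and no lexicographically smaller pair (s ≤ t, non-negative integers) does.

For instance (4, 4) is also a counterexample (LHS = cos(8) ≈ -0.1455, RHS = 2·cos(4) ≈ -1.307), but it's lexicographically larger.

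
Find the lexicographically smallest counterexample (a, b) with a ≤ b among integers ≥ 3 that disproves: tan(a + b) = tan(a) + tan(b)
Substituting (3, 3) into the claim:
LHS = tan(3 + 3) = tan(6) ≈ -0.291
RHS = tan(3) + tan(3) = 2·tan(3) ≈ -0.2851

Since LHS ≠ RHS, this pair disproves the claim, and no lexicographically smaller pair (a ≤ b, integers ≥ 3) does.

For instance (6, 8) is also a counterexample (LHS = tan(14) ≈ 7.245, RHS = tan(8) + tan(6) ≈ -7.091), but it's lexicographically larger.

Answer: (a, b) = (3, 3)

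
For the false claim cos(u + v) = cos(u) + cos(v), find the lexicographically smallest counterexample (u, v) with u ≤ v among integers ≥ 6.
Substituting (6, 6) into the claim:
LHS = cos(6 + 6) = cos(12) ≈ 0.8439
RHS = cos(6) + cos(6) = 2·cos(6) ≈ 1.92

Since LHS ≠ RHS, this pair disproves the claim, and no lexicographically smaller pair (u ≤ v, integers ≥ 6) does.

For instance (6, 7) is also a counterexample (LHS = cos(13) ≈ 0.9074, RHS = cos(7) + cos(6) ≈ 1.714), but it's lexicographically larger.

Answer: (u, v) = (6, 6)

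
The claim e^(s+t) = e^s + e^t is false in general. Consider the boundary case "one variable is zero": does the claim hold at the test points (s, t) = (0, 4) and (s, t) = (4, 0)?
No, fails at both test points

At (0, 4): LHS = e^4 ≈ 54.6 ≠ RHS = 1 + e^4 ≈ 55.6
At (4, 0): LHS = e^4 ≈ 54.6 ≠ RHS = 1 + e^4 ≈ 55.6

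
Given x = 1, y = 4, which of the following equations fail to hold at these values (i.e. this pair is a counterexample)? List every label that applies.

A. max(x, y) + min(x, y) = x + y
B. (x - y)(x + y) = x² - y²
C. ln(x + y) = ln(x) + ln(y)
C

Evaluating each claim at the given values:
A. LHS = 5, RHS = 5 → holds here (LHS = RHS)
B. LHS = -15, RHS = -15 → holds here (LHS = RHS)
C. LHS = ln(5) ≈ 1.609, RHS = ln(4) ≈ 1.386 → fails here (LHS ≠ RHS)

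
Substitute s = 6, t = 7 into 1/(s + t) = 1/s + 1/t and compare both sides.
LHS = 1/(6 + 7) = 1/13
RHS = 1/6 + 1/7 = 13/42

LHS ≠ RHS, so the equation does not hold here.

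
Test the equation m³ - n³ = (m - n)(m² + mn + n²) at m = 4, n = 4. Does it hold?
Holds

Substituting m = 4, n = 4:

LHS = 4³ - 4³ = 0
RHS = (4 - 4)(4² + 4·4 + 4²) = 0

LHS = RHS, so the equation holds at this point.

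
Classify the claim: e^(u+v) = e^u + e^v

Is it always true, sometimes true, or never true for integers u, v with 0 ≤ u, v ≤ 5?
The claim fails for every pair in the range. For instance at (u, v) = (3, 0): LHS = e^3 ≈ 20.09, RHS = 1 + e^3 ≈ 21.09.

Answer: Never true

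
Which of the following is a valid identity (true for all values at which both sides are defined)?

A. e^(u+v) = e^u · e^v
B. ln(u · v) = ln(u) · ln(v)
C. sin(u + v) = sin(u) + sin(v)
A: holds — e.g. at (5, 5), both sides equal e^10 ≈ 22026.5.
B: fails at (2, 3) — LHS = ln(6) ≈ 1.792, RHS = ln(2)·ln(3) ≈ 0.7615.
C: fails at (5, 5) — LHS = sin(10) ≈ -0.544, RHS = 2·sin(5) ≈ -1.918.

Answer: A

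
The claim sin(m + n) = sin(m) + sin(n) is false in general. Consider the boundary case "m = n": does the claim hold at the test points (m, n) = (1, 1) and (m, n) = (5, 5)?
At (1, 1): LHS = sin(2) ≈ 0.9093 ≠ RHS = 2·sin(1) ≈ 1.683
At (5, 5): LHS = sin(10) ≈ -0.544 ≠ RHS = 2·sin(5) ≈ -1.918

Answer: No, fails at both test points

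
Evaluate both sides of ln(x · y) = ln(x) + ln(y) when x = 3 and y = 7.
LHS = ln(3 · 7) = ln(21) ≈ 3.045
RHS = ln(3) + ln(7) ≈ 3.045

LHS = RHS: the two sides agree.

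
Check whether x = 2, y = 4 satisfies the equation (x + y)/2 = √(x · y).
Substituting x = 2, y = 4:

LHS = (2 + 4)/2 = 3
RHS = √(2 · 4) = 2·√(2) ≈ 2.828

LHS ≠ RHS, so the equation does not hold at this point.

Answer: Fails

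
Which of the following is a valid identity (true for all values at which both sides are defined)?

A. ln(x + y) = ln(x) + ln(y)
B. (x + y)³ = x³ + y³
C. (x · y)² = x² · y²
C

A: fails at (3, 7) — LHS = ln(10) ≈ 2.303, RHS = ln(3) + ln(7) ≈ 3.045.
B: fails at (5, 8) — LHS = 2197, RHS = 637.
C: holds — e.g. at (2, 4), both sides equal 64.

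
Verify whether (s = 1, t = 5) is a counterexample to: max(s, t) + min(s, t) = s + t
No

Substituting s = 1, t = 5:
LHS = max(1, 5) + min(1, 5) = 6
RHS = 1 + 5 = 6

The sides agree, so this pair does not disprove the claim.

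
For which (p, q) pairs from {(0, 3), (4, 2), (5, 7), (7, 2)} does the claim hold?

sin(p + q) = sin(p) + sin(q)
Testing each pair:
(0, 3): LHS = sin(3) ≈ 0.1411, RHS = sin(3) ≈ 0.1411 → holds
(4, 2): LHS = sin(6) ≈ -0.2794, RHS = sin(4) + sin(2) ≈ 0.1525 → fails
(5, 7): LHS = sin(12) ≈ -0.5366, RHS = sin(5) + sin(7) ≈ -0.3019 → fails
(7, 2): LHS = sin(9) ≈ 0.4121, RHS = sin(7) + sin(2) ≈ 1.566 → fails

1 of 4 pairs satisfies the claim.

Answer: (0, 3)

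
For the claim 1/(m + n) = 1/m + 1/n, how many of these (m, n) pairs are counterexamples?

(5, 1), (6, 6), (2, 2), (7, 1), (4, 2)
5

Testing each pair:
(5, 1): LHS = 1/6, RHS = 6/5 → counterexample
(6, 6): LHS = 1/12, RHS = 1/3 → counterexample
(2, 2): LHS = 1/4, RHS = 1 → counterexample
(7, 1): LHS = 1/8, RHS = 8/7 → counterexample
(4, 2): LHS = 1/6, RHS = 3/4 → counterexample

That makes 5 counterexamples.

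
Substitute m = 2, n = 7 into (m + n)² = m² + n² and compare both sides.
LHS = (2 + 7)² = 81
RHS = 2² + 7² = 53

LHS ≠ RHS, so the equation does not hold here.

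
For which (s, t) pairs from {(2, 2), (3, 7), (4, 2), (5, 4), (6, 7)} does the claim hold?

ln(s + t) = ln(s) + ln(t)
Testing each pair:
(2, 2): LHS = ln(4) ≈ 1.386, RHS = 2·ln(2) ≈ 1.386 → holds
(3, 7): LHS = ln(10) ≈ 2.303, RHS = ln(3) + ln(7) ≈ 3.045 → fails
(4, 2): LHS = ln(6) ≈ 1.792, RHS = ln(2) + ln(4) ≈ 2.079 → fails
(5, 4): LHS = ln(9) ≈ 2.197, RHS = ln(4) + ln(5) ≈ 2.996 → fails
(6, 7): LHS = ln(13) ≈ 2.565, RHS = ln(6) + ln(7) ≈ 3.738 → fails

1 of 5 pairs satisfies the claim.

Answer: (2, 2)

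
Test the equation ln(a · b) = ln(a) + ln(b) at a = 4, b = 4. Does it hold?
Holds

Substituting a = 4, b = 4:

LHS = ln(4 · 4) = ln(16) ≈ 2.773
RHS = ln(4) + ln(4) = 2·ln(4) ≈ 2.773

LHS = RHS, so the equation holds at this point.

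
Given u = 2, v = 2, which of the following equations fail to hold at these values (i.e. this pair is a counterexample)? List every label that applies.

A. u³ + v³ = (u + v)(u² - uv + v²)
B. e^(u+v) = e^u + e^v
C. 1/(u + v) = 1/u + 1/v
B, C

Evaluating each claim at the given values:
A. LHS = 16, RHS = 16 → holds here (LHS = RHS)
B. LHS = e^4 ≈ 54.6, RHS = 2·e^2 ≈ 14.78 → fails here (LHS ≠ RHS)
C. LHS = 1/4, RHS = 1 → fails here (LHS ≠ RHS)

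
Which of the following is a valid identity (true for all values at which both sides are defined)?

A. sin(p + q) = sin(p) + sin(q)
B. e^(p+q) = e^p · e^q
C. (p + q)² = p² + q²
B

A: fails at (3, 7) — LHS = sin(10) ≈ -0.544, RHS = sin(3) + sin(7) ≈ 0.7981.
B: holds — e.g. at (3, 7), both sides equal e^10 ≈ 22026.5.
C: fails at (2, 2) — LHS = 16, RHS = 8.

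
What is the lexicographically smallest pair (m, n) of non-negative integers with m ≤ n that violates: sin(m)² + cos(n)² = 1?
(m, n) = (0, 1)

Substituting (0, 1) into the claim:
LHS = sin(0)² + cos(1)² = cos(1)² ≈ 0.2919
RHS = 1

Since LHS ≠ RHS, this pair disproves the claim, and no lexicographically smaller pair (m ≤ n, non-negative integers) does.

For instance (1, 6) is also a counterexample (LHS = sin(1)² + cos(6)² ≈ 1.63, RHS = 1), but it's lexicographically larger.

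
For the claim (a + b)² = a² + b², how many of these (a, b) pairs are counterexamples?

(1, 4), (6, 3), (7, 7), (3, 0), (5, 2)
Testing each pair:
(1, 4): LHS = 25, RHS = 17 → counterexample
(6, 3): LHS = 81, RHS = 45 → counterexample
(7, 7): LHS = 196, RHS = 98 → counterexample
(3, 0): LHS = 9, RHS = 9 → satisfies claim
(5, 2): LHS = 49, RHS = 29 → counterexample

That makes 4 counterexamples.

Answer: 4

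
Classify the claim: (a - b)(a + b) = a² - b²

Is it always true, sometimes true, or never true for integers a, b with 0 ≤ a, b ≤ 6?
Always true

The identity holds for every pair in the range. For instance at (a, b) = (4, 5): both sides equal -9.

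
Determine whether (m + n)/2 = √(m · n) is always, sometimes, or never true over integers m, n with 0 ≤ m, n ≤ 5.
It holds at (m, n) = (5, 5) (both sides equal 5), but fails at (m, n) = (3, 0) (LHS = 3/2, RHS = 0).

Answer: Sometimes true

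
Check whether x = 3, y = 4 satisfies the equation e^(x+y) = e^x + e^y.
Substituting x = 3, y = 4:

LHS = e^(3+4) = e^7 ≈ 1097
RHS = e^3 + e^4 ≈ 74.68

LHS ≠ RHS, so the equation does not hold at this point.

Answer: Fails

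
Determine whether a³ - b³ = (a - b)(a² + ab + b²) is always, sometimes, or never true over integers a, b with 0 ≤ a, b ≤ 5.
The identity holds for every pair in the range. For instance at (a, b) = (2, 2): both sides equal 0.

Answer: Always true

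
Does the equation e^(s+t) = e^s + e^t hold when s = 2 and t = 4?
Fails

Substituting s = 2, t = 4:

LHS = e^(2+4) = e^6 ≈ 403.4
RHS = e^2 + e^4 ≈ 61.99

LHS ≠ RHS, so the equation does not hold at this point.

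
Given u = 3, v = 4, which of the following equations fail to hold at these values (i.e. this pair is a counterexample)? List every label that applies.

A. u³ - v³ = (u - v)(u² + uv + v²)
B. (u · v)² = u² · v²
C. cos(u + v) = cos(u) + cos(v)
Evaluating each claim at the given values:
A. LHS = -37, RHS = -37 → holds here (LHS = RHS)
B. LHS = 144, RHS = 144 → holds here (LHS = RHS)
C. LHS = cos(7) ≈ 0.7539, RHS = cos(3) + cos(4) ≈ -1.644 → fails here (LHS ≠ RHS)

Answer: C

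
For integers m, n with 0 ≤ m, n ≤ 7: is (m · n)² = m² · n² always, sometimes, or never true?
The identity holds for every pair in the range. For instance at (m, n) = (1, 1): both sides equal 1.

Answer: Always true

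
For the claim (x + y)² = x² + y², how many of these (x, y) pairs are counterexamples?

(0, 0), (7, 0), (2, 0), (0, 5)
Testing each pair:
(0, 0): LHS = 0, RHS = 0 → satisfies claim
(7, 0): LHS = 49, RHS = 49 → satisfies claim
(2, 0): LHS = 4, RHS = 4 → satisfies claim
(0, 5): LHS = 25, RHS = 25 → satisfies claim

That makes 0 counterexamples.

Answer: 0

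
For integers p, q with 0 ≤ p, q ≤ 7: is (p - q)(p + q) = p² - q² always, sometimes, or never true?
Always true

The identity holds for every pair in the range. For instance at (p, q) = (5, 3): both sides equal 16.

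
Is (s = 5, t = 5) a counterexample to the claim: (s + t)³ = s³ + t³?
Yes

Substituting s = 5, t = 5:
LHS = (5 + 5)³ = 1000
RHS = 5³ + 5³ = 250

Since LHS ≠ RHS, this pair disproves the claim.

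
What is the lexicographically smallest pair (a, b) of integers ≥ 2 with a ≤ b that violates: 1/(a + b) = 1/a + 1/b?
(a, b) = (2, 2)

Substituting (2, 2) into the claim:
LHS = 1/(2 + 2) = 1/4
RHS = 1/2 + 1/2 = 1

Since LHS ≠ RHS, this pair disproves the claim, and no lexicographically smaller pair (a ≤ b, integers ≥ 2) does.

For instance (2, 9) is also a counterexample (LHS = 1/11, RHS = 11/18), but it's lexicographically larger.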